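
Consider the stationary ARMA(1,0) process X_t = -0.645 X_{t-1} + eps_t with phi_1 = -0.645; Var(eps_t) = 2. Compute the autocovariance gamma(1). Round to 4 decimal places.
\gamma(1) = -2.2090

Multiply the model equation by X_{t-k} and take expectations. With theta_0 = psi_0 = 1 and psi_j the MA(infinity) weights, this gives
  gamma(k) - sum_i phi_i gamma(k-i) = c_k,
  c_k = sigma^2 * sum_{j=k..q} theta_j psi_{j-k}   (c_k = 0 for k > q),
using gamma(-m) = gamma(m).
Pure AR (q = 0): c_0 = sigma^2 = 2, c_k = 0 for k >= 1.
Equations for k = 0 and k = 1 (AR order 1):
  gamma(0) = phi_1 gamma(1) + c_0
  gamma(1) = phi_1 gamma(0) + c_1
Substituting the second into the first: gamma(0) (1 - phi_1^2) = c_0 + phi_1 c_1, so
  gamma(0) = c_0 / (1 - phi_1^2) = 2 / (1 - (-0.645)^2) = 2 / 0.583975 = 3.424804.
  gamma(1) = phi_1 gamma(0) = (-0.645)(3.424804) = -2.208999.
Therefore gamma(1) = -2.2090 (to 4 decimal places).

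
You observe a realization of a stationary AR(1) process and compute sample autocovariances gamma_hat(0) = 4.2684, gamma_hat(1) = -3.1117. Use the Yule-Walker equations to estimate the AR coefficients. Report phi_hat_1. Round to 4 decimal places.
\hat\phi_{1} = -0.7290

The Yule-Walker equations for an AR(p) process read, in matrix form,
  Gamma_p phi = r_p,   with   (Gamma_p)_{ij} = gamma(|i - j|),
                       (r_p)_i = gamma(i),   i,j = 1..p.
Substitute the sample gammas (Toeplitz matrix and right-hand side of size 1):
  Gamma_p = [[4.2684]]
  r_p     = [-3.1117]
With p = 1 this is the single equation gamma(0) phi_1 = gamma(1):
  phi_hat_1 = gamma(1) / gamma(0) = -3.1117 / 4.2684 = -0.7290.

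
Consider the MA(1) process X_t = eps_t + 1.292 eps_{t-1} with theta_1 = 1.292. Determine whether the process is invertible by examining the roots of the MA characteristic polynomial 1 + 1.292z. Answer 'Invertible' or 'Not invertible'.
\text{Not invertible}

The MA(q) characteristic polynomial is P(z) = 1 + 1.292z.
Invertibility requires all roots to lie outside the unit circle, i.e. |z| > 1 for every root.
This is linear in z: 1 + (1.292) z = 0  =>  z = -1/(1.292) = -0.773994,  |z| = 0.773994.
Moduli of all roots: 0.7740.
All moduli strictly greater than 1? No.
Verdict: Not invertible.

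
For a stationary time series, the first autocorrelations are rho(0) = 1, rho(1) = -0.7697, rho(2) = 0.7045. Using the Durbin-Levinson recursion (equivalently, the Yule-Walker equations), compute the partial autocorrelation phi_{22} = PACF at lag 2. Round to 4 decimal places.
\phi_{22} = 0.2750

The PACF at lag k is phi_{kk}, the last component of the solution
to the Yule-Walker system G_k phi = r_k where
  (G_k)_{ij} = rho(|i - j|), (r_k)_i = rho(i), i,j = 1..k.
Equivalently, Durbin-Levinson gives phi_{kk} iteratively:
  phi_{11} = rho(1)
  phi_{kk} = [rho(k) - sum_{j=1..k-1} phi_{k-1,j} rho(k-j)]
            / [1 - sum_{j=1..k-1} phi_{k-1,j} rho(j)],
  phi_{k,j} = phi_{k-1,j} - phi_{kk} phi_{k-1,k-j},  j = 1..k-1.
Step k = 1:
  phi_11 = rho(1) = -0.7697.
Step k = 2:
  phi_22 = [rho(2) - phi_11 rho(1)] / [1 - phi_11 rho(1)] = [0.7045 - (-0.7697)(-0.7697)] / [1 - (-0.7697)(-0.7697)]
         = 0.11206191 / 0.40756191 = 0.275.
Therefore phi_{22} = 0.2750.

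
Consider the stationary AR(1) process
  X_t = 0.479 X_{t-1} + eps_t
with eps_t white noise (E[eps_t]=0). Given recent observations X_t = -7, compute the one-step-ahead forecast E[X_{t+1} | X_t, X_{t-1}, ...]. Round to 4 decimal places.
E[X_{t+1} \mid \mathcal F_t] = -3.3530

For an AR(p) model X_t = c + sum_i phi_i X_{t-i} + eps_t, the
one-step-ahead conditional mean is
  E[X_{t+1} | X_t, ...] = c + sum_i phi_i X_{t+1-i}.
Substitute known values:
  E[X_{t+1} | ...] = (0.479) * (-7)
                   = -3.3530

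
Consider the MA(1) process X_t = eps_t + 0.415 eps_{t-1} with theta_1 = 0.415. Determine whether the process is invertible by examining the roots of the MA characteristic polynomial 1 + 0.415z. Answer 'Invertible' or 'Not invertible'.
\text{Invertible}

The MA(q) characteristic polynomial is P(z) = 1 + 0.415z.
Invertibility requires all roots to lie outside the unit circle, i.e. |z| > 1 for every root.
This is linear in z: 1 + (0.415) z = 0  =>  z = -1/(0.415) = -2.409639,  |z| = 2.409639.
Moduli of all roots: 2.4096.
All moduli strictly greater than 1? Yes.
Verdict: Invertible.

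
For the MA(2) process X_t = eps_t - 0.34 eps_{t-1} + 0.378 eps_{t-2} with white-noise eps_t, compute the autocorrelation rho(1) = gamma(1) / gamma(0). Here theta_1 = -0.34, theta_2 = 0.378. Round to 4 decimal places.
\rho(1) = -0.3723

For an MA(q) process with theta_0 = 1, the autocovariance is
  gamma(k) = sigma^2 * sum_{i=0..q-k} theta_i * theta_{i+k},
and rho(k) = gamma(k) / gamma(0). Sigma^2 cancels.
  numerator   = (1)*(-0.34) + (-0.34)*(0.378) = -0.46852.
  denominator = (1)^2 + (-0.34)^2 + (0.378)^2 = 1.258484.
  rho(1) = -0.46852 / 1.258484 = -0.3723.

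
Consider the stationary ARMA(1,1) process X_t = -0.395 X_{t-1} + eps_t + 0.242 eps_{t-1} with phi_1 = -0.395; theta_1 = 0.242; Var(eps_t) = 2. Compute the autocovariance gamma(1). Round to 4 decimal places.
\gamma(1) = -0.3279

Multiply the model equation by X_{t-k} and take expectations. With theta_0 = psi_0 = 1 and psi_j the MA(infinity) weights, this gives
  gamma(k) - sum_i phi_i gamma(k-i) = c_k,
  c_k = sigma^2 * sum_{j=k..q} theta_j psi_{j-k}   (c_k = 0 for k > q),
using gamma(-m) = gamma(m).
psi-weights needed (psi_j = theta_j + sum_i phi_i psi_{j-i}):
  psi_1 = theta_1 + phi_1 = 0.242 + (-0.395) = -0.153
Right-hand sides:
  c_0 = sigma^2 (1 + theta_1 psi_1) = 2 * (1 + (0.242)(-0.153)) = 2 * 0.962974 = 1.925948
  c_1 = sigma^2 theta_1 = 2 * (0.242) = 0.484
  c_2 = 0
Equations for k = 0 and k = 1 (AR order 1):
  gamma(0) = phi_1 gamma(1) + c_0
  gamma(1) = phi_1 gamma(0) + c_1
Substituting the second into the first: gamma(0) (1 - phi_1^2) = c_0 + phi_1 c_1, so
  gamma(0) = (c_0 + phi_1 c_1) / (1 - phi_1^2) = (1.925948 + (-0.395)(0.484)) / (1 - (-0.395)^2) = 1.734768 / 0.843975 = 2.055473.
  gamma(1) = phi_1 gamma(0) + c_1 = (-0.395)(2.055473) + (0.484) = -0.327912.
Therefore gamma(1) = -0.3279 (to 4 decimal places).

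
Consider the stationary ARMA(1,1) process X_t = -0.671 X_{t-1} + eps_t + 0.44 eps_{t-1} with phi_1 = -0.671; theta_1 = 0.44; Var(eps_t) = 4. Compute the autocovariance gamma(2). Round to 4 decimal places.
\gamma(2) = 0.7948

Multiply the model equation by X_{t-k} and take expectations. With theta_0 = psi_0 = 1 and psi_j the MA(infinity) weights, this gives
  gamma(k) - sum_i phi_i gamma(k-i) = c_k,
  c_k = sigma^2 * sum_{j=k..q} theta_j psi_{j-k}   (c_k = 0 for k > q),
using gamma(-m) = gamma(m).
psi-weights needed (psi_j = theta_j + sum_i phi_i psi_{j-i}):
  psi_1 = theta_1 + phi_1 = 0.44 + (-0.671) = -0.231
Right-hand sides:
  c_0 = sigma^2 (1 + theta_1 psi_1) = 4 * (1 + (0.44)(-0.231)) = 4 * 0.89836 = 3.59344
  c_1 = sigma^2 theta_1 = 4 * (0.44) = 1.76
  c_2 = 0
Equations for k = 0 and k = 1 (AR order 1):
  gamma(0) = phi_1 gamma(1) + c_0
  gamma(1) = phi_1 gamma(0) + c_1
Substituting the second into the first: gamma(0) (1 - phi_1^2) = c_0 + phi_1 c_1, so
  gamma(0) = (c_0 + phi_1 c_1) / (1 - phi_1^2) = (3.59344 + (-0.671)(1.76)) / (1 - (-0.671)^2) = 2.41248 / 0.549759 = 4.38825.
  gamma(1) = phi_1 gamma(0) + c_1 = (-0.671)(4.38825) + (1.76) = -1.184516.
For k = 2 (> q): gamma(2) = phi_1 gamma(1) = (-0.671)(-1.184516) = 0.79481.
Therefore gamma(2) = 0.7948 (to 4 decimal places).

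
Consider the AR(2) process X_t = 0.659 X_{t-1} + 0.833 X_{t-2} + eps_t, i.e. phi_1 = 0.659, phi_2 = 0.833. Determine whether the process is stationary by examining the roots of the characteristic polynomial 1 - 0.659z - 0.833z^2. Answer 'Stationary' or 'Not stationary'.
\text{Not stationary}

The AR(p) characteristic polynomial is P(z) = 1 - 0.659z - 0.833z^2.
Stationarity requires all roots to lie outside the unit circle, i.e. |z| > 1 for every root.
Set 1 + (-0.659) z + (-0.833) z^2 = 0, i.e. a z^2 + b z + c = 0 with a = -0.833, b = -0.659, c = 1.
Discriminant D = b^2 - 4ac = (-0.659)^2 - 4*(-0.833)*1 = 0.434281 - (-3.332) = 3.766281.
D >= 0, so the roots are real: z = (-b +/- sqrt(D)) / (2a) = (0.659 +/- 1.940691) / (-1.666).
  z_1 = (0.659 + 1.940691) / (-1.666) = -1.5604,   |z_1| = 1.5604.
  z_2 = (0.659 - 1.940691) / (-1.666) = 0.7693,   |z_2| = 0.7693.
Moduli of all roots: 1.5604, 0.7693.
All moduli strictly greater than 1? No.
Verdict: Not stationary.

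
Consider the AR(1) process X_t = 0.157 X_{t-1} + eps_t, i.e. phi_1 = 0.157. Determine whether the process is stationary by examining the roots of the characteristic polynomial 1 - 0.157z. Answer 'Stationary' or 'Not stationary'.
\text{Stationary}

The AR(p) characteristic polynomial is P(z) = 1 - 0.157z.
Stationarity requires all roots to lie outside the unit circle, i.e. |z| > 1 for every root.
This is linear in z: 1 + (-0.157) z = 0  =>  z = -1/(-0.157) = 6.369427,  |z| = 6.369427.
Moduli of all roots: 6.3694.
All moduli strictly greater than 1? Yes.
Verdict: Stationary.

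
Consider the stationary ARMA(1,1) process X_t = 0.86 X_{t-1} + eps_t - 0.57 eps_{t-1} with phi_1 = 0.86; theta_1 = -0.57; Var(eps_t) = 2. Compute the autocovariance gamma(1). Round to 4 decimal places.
\gamma(1) = 1.1355

Multiply the model equation by X_{t-k} and take expectations. With theta_0 = psi_0 = 1 and psi_j the MA(infinity) weights, this gives
  gamma(k) - sum_i phi_i gamma(k-i) = c_k,
  c_k = sigma^2 * sum_{j=k..q} theta_j psi_{j-k}   (c_k = 0 for k > q),
using gamma(-m) = gamma(m).
psi-weights needed (psi_j = theta_j + sum_i phi_i psi_{j-i}):
  psi_1 = theta_1 + phi_1 = -0.57 + (0.86) = 0.29
Right-hand sides:
  c_0 = sigma^2 (1 + theta_1 psi_1) = 2 * (1 + (-0.57)(0.29)) = 2 * 0.8347 = 1.6694
  c_1 = sigma^2 theta_1 = 2 * (-0.57) = -1.14
  c_2 = 0
Equations for k = 0 and k = 1 (AR order 1):
  gamma(0) = phi_1 gamma(1) + c_0
  gamma(1) = phi_1 gamma(0) + c_1
Substituting the second into the first: gamma(0) (1 - phi_1^2) = c_0 + phi_1 c_1, so
  gamma(0) = (c_0 + phi_1 c_1) / (1 - phi_1^2) = (1.6694 + (0.86)(-1.14)) / (1 - (0.86)^2) = 0.689 / 0.2604 = 2.645929.
  gamma(1) = phi_1 gamma(0) + c_1 = (0.86)(2.645929) + (-1.14) = 1.135499.
Therefore gamma(1) = 1.1355 (to 4 decimal places).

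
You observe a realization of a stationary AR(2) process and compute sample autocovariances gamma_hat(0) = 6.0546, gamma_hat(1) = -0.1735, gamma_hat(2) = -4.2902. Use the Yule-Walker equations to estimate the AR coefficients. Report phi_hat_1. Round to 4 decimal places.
\hat\phi_{1} = -0.0490

The Yule-Walker equations for an AR(p) process read, in matrix form,
  Gamma_p phi = r_p,   with   (Gamma_p)_{ij} = gamma(|i - j|),
                       (r_p)_i = gamma(i),   i,j = 1..p.
Substitute the sample gammas (Toeplitz matrix and right-hand side of size 2):
  Gamma_p = [[6.0546, -0.1735], [-0.1735, 6.0546]]
  r_p     = [-0.1735, -4.2902]
Written out:
  6.0546 phi_1 - 0.1735 phi_2 = -0.1735
  -0.1735 phi_1 + 6.0546 phi_2 = -4.2902
Solve by Cramer's rule:
  det = gamma(0)^2 - gamma(1)^2 = (6.0546)^2 - (-0.1735)^2 = 36.65818116 - 0.03010225 = 36.62807891
  phi_hat_1 = [gamma(1) gamma(0) - gamma(1) gamma(2)] / det = [(-0.1735)(6.0546) - (-0.1735)(-4.2902)] / 36.62807891 = -1.7948228 / 36.62807891 = -0.049
  phi_hat_2 = [gamma(0) gamma(2) - gamma(1)^2] / det = [(6.0546)(-4.2902) - (-0.1735)^2] / 36.62807891 = -26.00554717 / 36.62807891 = -0.71
So phi_hat = [-0.0490, -0.7100].
Therefore phi_hat_1 = -0.0490.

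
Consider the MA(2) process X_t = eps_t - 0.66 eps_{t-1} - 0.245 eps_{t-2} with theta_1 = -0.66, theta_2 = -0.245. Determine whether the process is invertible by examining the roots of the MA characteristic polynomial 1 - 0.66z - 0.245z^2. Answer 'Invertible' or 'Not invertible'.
\text{Invertible}

The MA(q) characteristic polynomial is P(z) = 1 - 0.66z - 0.245z^2.
Invertibility requires all roots to lie outside the unit circle, i.e. |z| > 1 for every root.
Set 1 + (-0.66) z + (-0.245) z^2 = 0, i.e. a z^2 + b z + c = 0 with a = -0.245, b = -0.66, c = 1.
Discriminant D = b^2 - 4ac = (-0.66)^2 - 4*(-0.245)*1 = 0.4356 - (-0.98) = 1.4156.
D >= 0, so the roots are real: z = (-b +/- sqrt(D)) / (2a) = (0.66 +/- 1.18979) / (-0.49).
  z_1 = (0.66 + 1.18979) / (-0.49) = -3.7751,   |z_1| = 3.7751.
  z_2 = (0.66 - 1.18979) / (-0.49) = 1.0812,   |z_2| = 1.0812.
Moduli of all roots: 3.7751, 1.0812.
All moduli strictly greater than 1? Yes.
Verdict: Invertible.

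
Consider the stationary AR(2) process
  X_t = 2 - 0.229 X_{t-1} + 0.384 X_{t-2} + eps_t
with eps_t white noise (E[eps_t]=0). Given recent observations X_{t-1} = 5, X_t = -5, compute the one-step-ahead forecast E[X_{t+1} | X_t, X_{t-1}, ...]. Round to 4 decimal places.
E[X_{t+1} \mid \mathcal F_t] = 5.0650

For an AR(p) model X_t = c + sum_i phi_i X_{t-i} + eps_t, the
one-step-ahead conditional mean is
  E[X_{t+1} | X_t, ...] = c + sum_i phi_i X_{t+1-i}.
Substitute known values:
  E[X_{t+1} | ...] = 2 + (-0.229) * (-5) + (0.384) * (5)
                   = 5.0650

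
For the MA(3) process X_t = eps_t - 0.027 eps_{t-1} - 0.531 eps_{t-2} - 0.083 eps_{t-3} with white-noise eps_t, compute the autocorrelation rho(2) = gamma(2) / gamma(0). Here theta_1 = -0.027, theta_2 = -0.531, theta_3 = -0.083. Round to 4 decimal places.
\rho(2) = -0.4100

For an MA(q) process with theta_0 = 1, the autocovariance is
  gamma(k) = sigma^2 * sum_{i=0..q-k} theta_i * theta_{i+k},
and rho(k) = gamma(k) / gamma(0). Sigma^2 cancels.
  numerator   = (1)*(-0.531) + (-0.027)*(-0.083) = -0.528759.
  denominator = (1)^2 + (-0.027)^2 + (-0.531)^2 + (-0.083)^2 = 1.289579.
  rho(2) = -0.528759 / 1.289579 = -0.4100.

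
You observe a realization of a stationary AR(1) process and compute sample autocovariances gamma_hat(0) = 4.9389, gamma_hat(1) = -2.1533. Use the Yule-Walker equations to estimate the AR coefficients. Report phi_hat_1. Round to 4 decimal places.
\hat\phi_{1} = -0.4360

The Yule-Walker equations for an AR(p) process read, in matrix form,
  Gamma_p phi = r_p,   with   (Gamma_p)_{ij} = gamma(|i - j|),
                       (r_p)_i = gamma(i),   i,j = 1..p.
Substitute the sample gammas (Toeplitz matrix and right-hand side of size 1):
  Gamma_p = [[4.9389]]
  r_p     = [-2.1533]
With p = 1 this is the single equation gamma(0) phi_1 = gamma(1):
  phi_hat_1 = gamma(1) / gamma(0) = -2.1533 / 4.9389 = -0.4360.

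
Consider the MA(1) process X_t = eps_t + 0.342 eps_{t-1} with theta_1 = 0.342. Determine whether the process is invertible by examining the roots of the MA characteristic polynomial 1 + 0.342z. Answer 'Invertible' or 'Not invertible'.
\text{Invertible}

The MA(q) characteristic polynomial is P(z) = 1 + 0.342z.
Invertibility requires all roots to lie outside the unit circle, i.e. |z| > 1 for every root.
This is linear in z: 1 + (0.342) z = 0  =>  z = -1/(0.342) = -2.923977,  |z| = 2.923977.
Moduli of all roots: 2.9240.
All moduli strictly greater than 1? Yes.
Verdict: Invertible.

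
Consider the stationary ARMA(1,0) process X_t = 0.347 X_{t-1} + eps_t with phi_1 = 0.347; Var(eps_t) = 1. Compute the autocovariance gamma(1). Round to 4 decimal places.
\gamma(1) = 0.3945

Multiply the model equation by X_{t-k} and take expectations. With theta_0 = psi_0 = 1 and psi_j the MA(infinity) weights, this gives
  gamma(k) - sum_i phi_i gamma(k-i) = c_k,
  c_k = sigma^2 * sum_{j=k..q} theta_j psi_{j-k}   (c_k = 0 for k > q),
using gamma(-m) = gamma(m).
Pure AR (q = 0): c_0 = sigma^2 = 1, c_k = 0 for k >= 1.
Equations for k = 0 and k = 1 (AR order 1):
  gamma(0) = phi_1 gamma(1) + c_0
  gamma(1) = phi_1 gamma(0) + c_1
Substituting the second into the first: gamma(0) (1 - phi_1^2) = c_0 + phi_1 c_1, so
  gamma(0) = c_0 / (1 - phi_1^2) = 1 / (1 - (0.347)^2) = 1 / 0.879591 = 1.136892.
  gamma(1) = phi_1 gamma(0) = (0.347)(1.136892) = 0.394502.
Therefore gamma(1) = 0.3945 (to 4 decimal places).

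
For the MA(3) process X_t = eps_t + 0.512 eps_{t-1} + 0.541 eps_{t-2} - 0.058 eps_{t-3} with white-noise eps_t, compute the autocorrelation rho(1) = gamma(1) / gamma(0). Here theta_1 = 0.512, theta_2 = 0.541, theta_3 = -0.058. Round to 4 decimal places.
\rho(1) = 0.4862

For an MA(q) process with theta_0 = 1, the autocovariance is
  gamma(k) = sigma^2 * sum_{i=0..q-k} theta_i * theta_{i+k},
and rho(k) = gamma(k) / gamma(0). Sigma^2 cancels.
  numerator   = (1)*(0.512) + (0.512)*(0.541) + (0.541)*(-0.058) = 0.757614.
  denominator = (1)^2 + (0.512)^2 + (0.541)^2 + (-0.058)^2 = 1.558189.
  rho(1) = 0.757614 / 1.558189 = 0.4862.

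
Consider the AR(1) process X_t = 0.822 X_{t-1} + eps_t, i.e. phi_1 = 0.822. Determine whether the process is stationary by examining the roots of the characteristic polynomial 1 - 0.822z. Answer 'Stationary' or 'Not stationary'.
\text{Stationary}

The AR(p) characteristic polynomial is P(z) = 1 - 0.822z.
Stationarity requires all roots to lie outside the unit circle, i.e. |z| > 1 for every root.
This is linear in z: 1 + (-0.822) z = 0  =>  z = -1/(-0.822) = 1.216545,  |z| = 1.216545.
Moduli of all roots: 1.2165.
All moduli strictly greater than 1? Yes.
Verdict: Stationary.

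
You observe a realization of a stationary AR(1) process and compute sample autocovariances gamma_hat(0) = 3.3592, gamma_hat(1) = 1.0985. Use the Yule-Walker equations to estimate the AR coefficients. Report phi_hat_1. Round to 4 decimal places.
\hat\phi_{1} = 0.3270

The Yule-Walker equations for an AR(p) process read, in matrix form,
  Gamma_p phi = r_p,   with   (Gamma_p)_{ij} = gamma(|i - j|),
                       (r_p)_i = gamma(i),   i,j = 1..p.
Substitute the sample gammas (Toeplitz matrix and right-hand side of size 1):
  Gamma_p = [[3.3592]]
  r_p     = [1.0985]
With p = 1 this is the single equation gamma(0) phi_1 = gamma(1):
  phi_hat_1 = gamma(1) / gamma(0) = 1.0985 / 3.3592 = 0.3270.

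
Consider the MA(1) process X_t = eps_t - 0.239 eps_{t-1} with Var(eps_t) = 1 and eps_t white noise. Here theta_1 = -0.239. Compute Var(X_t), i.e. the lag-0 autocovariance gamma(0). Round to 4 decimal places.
\gamma(0) = 1.0571

For an MA(q) process X_t = eps_t + sum_i theta_i eps_{t-i} with
Var(eps_t) = sigma^2, the variance is
  gamma(0) = sigma^2 * (1 + sum_i theta_i^2).
  sum_i theta_i^2 = (-0.239)^2 = 0.057121.
  gamma(0) = 1 * (1 + 0.057121) = 1 * 1.057121 = 1.057121, which rounds to 1.0571.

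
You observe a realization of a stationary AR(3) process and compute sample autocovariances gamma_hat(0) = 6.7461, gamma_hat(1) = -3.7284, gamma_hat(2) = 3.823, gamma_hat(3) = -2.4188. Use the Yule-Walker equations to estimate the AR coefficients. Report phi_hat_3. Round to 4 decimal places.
\hat\phi_{3} = 0.0750

The Yule-Walker equations for an AR(p) process read, in matrix form,
  Gamma_p phi = r_p,   with   (Gamma_p)_{ij} = gamma(|i - j|),
                       (r_p)_i = gamma(i),   i,j = 1..p.
Substitute the sample gammas (Toeplitz matrix and right-hand side of size 3):
  Gamma_p = [[6.7461, -3.7284, 3.823], [-3.7284, 6.7461, -3.7284], [3.823, -3.7284, 6.7461]]
  r_p     = [-3.7284, 3.823, -2.4188]
Written out (R1..R3):
  (R1) 6.7461 phi_1 - 3.7284 phi_2 + 3.823 phi_3 = -3.7284
  (R2) -3.7284 phi_1 + 6.7461 phi_2 - 3.7284 phi_3 = 3.823
  (R3) 3.823 phi_1 - 3.7284 phi_2 + 6.7461 phi_3 = -2.4188
Gaussian elimination:
  R2 <- R2 - (-3.7284/6.7461) R1 = R2 - (-0.552675) R1:  4.685507 phi_2 - 1.615524 phi_3 = 1.762407
  R3 <- R3 - (3.823/6.7461) R1 = R3 - (0.566698) R1:  -1.615524 phi_2 + 4.579614 phi_3 = -0.305924
  R3 <- R3 - (-1.615524/4.685507) R2 = R3 - (-0.344792) R2:  4.022595 phi_3 = 0.301739
Back-substitution:
  phi_hat_3 = 0.301739 / 4.022595 = 0.075011
  phi_hat_2 = (1.762407 - (-1.615524)(0.075011)) / 4.685507 = 0.402003
  phi_hat_1 = (-3.7284 - (-3.7284)(0.402003) - (3.823)(0.075011)) / 6.7461 = -0.373006
So phi_hat = [-0.3730, 0.4020, 0.0750].
Therefore phi_hat_3 = 0.0750.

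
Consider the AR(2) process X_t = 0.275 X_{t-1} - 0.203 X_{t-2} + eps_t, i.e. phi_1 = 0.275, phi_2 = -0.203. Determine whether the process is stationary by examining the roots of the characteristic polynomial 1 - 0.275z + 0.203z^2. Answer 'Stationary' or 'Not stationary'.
\text{Stationary}

The AR(p) characteristic polynomial is P(z) = 1 - 0.275z + 0.203z^2.
Stationarity requires all roots to lie outside the unit circle, i.e. |z| > 1 for every root.
Set 1 + (-0.275) z + (0.203) z^2 = 0, i.e. a z^2 + b z + c = 0 with a = 0.203, b = -0.275, c = 1.
Discriminant D = b^2 - 4ac = (-0.275)^2 - 4*(0.203)*1 = 0.075625 - (0.812) = -0.736375.
D < 0, so the roots are the complex-conjugate pair z = (-b +/- i sqrt(-D)) / (2a) = 0.6773 +/- 2.1136i.
For a conjugate pair |z|^2 = z * conj(z) = (product of roots) = c/a = 1/(0.203) = 4.926108, so |z| = sqrt(4.926108) = 2.2195 for both roots.
Moduli of all roots: 2.2195, 2.2195.
All moduli strictly greater than 1? Yes.
Verdict: Stationary.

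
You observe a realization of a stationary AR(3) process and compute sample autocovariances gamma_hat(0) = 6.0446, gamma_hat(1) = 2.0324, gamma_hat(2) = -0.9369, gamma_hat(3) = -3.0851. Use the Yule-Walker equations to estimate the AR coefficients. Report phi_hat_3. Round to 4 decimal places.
\hat\phi_{3} = -0.4230

The Yule-Walker equations for an AR(p) process read, in matrix form,
  Gamma_p phi = r_p,   with   (Gamma_p)_{ij} = gamma(|i - j|),
                       (r_p)_i = gamma(i),   i,j = 1..p.
Substitute the sample gammas (Toeplitz matrix and right-hand side of size 3):
  Gamma_p = [[6.0446, 2.0324, -0.9369], [2.0324, 6.0446, 2.0324], [-0.9369, 2.0324, 6.0446]]
  r_p     = [2.0324, -0.9369, -3.0851]
Written out (R1..R3):
  (R1) 6.0446 phi_1 + 2.0324 phi_2 - 0.9369 phi_3 = 2.0324
  (R2) 2.0324 phi_1 + 6.0446 phi_2 + 2.0324 phi_3 = -0.9369
  (R3) -0.9369 phi_1 + 2.0324 phi_2 + 6.0446 phi_3 = -3.0851
Gaussian elimination:
  R2 <- R2 - (2.0324/6.0446) R1 = R2 - (0.336234) R1:  5.361238 phi_2 + 2.347418 phi_3 = -1.620262
  R3 <- R3 - (-0.9369/6.0446) R1 = R3 - (-0.154998) R1:  2.347418 phi_2 + 5.899383 phi_3 = -2.770082
  R3 <- R3 - (2.347418/5.361238) R2 = R3 - (0.43785) R2:  4.871566 phi_3 = -2.060651
Back-substitution:
  phi_hat_3 = -2.060651 / 4.871566 = -0.422996
  phi_hat_2 = (-1.620262 - (2.347418)(-0.422996)) / 5.361238 = -0.117009
  phi_hat_1 = (2.0324 - (2.0324)(-0.117009) - (-0.9369)(-0.422996)) / 6.0446 = 0.310013
So phi_hat = [0.3100, -0.1170, -0.4230].
Therefore phi_hat_3 = -0.4230.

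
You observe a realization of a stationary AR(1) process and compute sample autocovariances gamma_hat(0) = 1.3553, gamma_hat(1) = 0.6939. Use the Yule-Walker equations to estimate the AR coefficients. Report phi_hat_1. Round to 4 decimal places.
\hat\phi_{1} = 0.5120

The Yule-Walker equations for an AR(p) process read, in matrix form,
  Gamma_p phi = r_p,   with   (Gamma_p)_{ij} = gamma(|i - j|),
                       (r_p)_i = gamma(i),   i,j = 1..p.
Substitute the sample gammas (Toeplitz matrix and right-hand side of size 1):
  Gamma_p = [[1.3553]]
  r_p     = [0.6939]
With p = 1 this is the single equation gamma(0) phi_1 = gamma(1):
  phi_hat_1 = gamma(1) / gamma(0) = 0.6939 / 1.3553 = 0.5120.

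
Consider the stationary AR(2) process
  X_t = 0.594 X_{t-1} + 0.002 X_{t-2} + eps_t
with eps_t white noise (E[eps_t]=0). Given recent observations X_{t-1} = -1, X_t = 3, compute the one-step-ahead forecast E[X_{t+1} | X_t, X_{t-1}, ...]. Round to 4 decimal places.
E[X_{t+1} \mid \mathcal F_t] = 1.7800

For an AR(p) model X_t = c + sum_i phi_i X_{t-i} + eps_t, the
one-step-ahead conditional mean is
  E[X_{t+1} | X_t, ...] = c + sum_i phi_i X_{t+1-i}.
Substitute known values:
  E[X_{t+1} | ...] = (0.594) * (3) + (0.002) * (-1)
                   = 1.7800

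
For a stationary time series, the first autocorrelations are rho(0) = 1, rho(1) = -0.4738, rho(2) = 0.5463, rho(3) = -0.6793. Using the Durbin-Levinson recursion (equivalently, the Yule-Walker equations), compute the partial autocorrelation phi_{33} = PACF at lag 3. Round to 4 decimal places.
\phi_{33} = -0.5160

The PACF at lag k is phi_{kk}, the last component of the solution
to the Yule-Walker system G_k phi = r_k where
  (G_k)_{ij} = rho(|i - j|), (r_k)_i = rho(i), i,j = 1..k.
Equivalently, Durbin-Levinson gives phi_{kk} iteratively:
  phi_{11} = rho(1)
  phi_{kk} = [rho(k) - sum_{j=1..k-1} phi_{k-1,j} rho(k-j)]
            / [1 - sum_{j=1..k-1} phi_{k-1,j} rho(j)],
  phi_{k,j} = phi_{k-1,j} - phi_{kk} phi_{k-1,k-j},  j = 1..k-1.
Step k = 1:
  phi_11 = rho(1) = -0.4738.
Step k = 2:
  phi_22 = [rho(2) - phi_11 rho(1)] / [1 - phi_11 rho(1)] = [0.5463 - (-0.4738)(-0.4738)] / [1 - (-0.4738)(-0.4738)]
         = 0.32181356 / 0.77551356 = 0.414968.
  Update: phi_21 = phi_11 - phi_22 phi_11 = -0.4738 - (0.414968)(-0.4738) = -0.277188.
Step k = 3:
  phi_33 = [rho(3) - phi_21 rho(2) - phi_22 rho(1)] / [1 - phi_21 rho(1) - phi_22 rho(2)]
    numerator   = -0.6793 - (-0.277188)(0.5463) - (0.414968)(-0.4738) = -0.3312602
    denominator = 1 - (-0.277188)(-0.4738) - (0.414968)(0.5463) = 0.64197113
  phi_33 = -0.3312602 / 0.64197113 = -0.516.
Therefore phi_{33} = -0.5160.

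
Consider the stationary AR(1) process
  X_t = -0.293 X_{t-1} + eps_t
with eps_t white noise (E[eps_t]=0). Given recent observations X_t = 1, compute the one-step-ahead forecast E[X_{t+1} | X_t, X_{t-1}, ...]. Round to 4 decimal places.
E[X_{t+1} \mid \mathcal F_t] = -0.2930

For an AR(p) model X_t = c + sum_i phi_i X_{t-i} + eps_t, the
one-step-ahead conditional mean is
  E[X_{t+1} | X_t, ...] = c + sum_i phi_i X_{t+1-i}.
Substitute known values:
  E[X_{t+1} | ...] = (-0.293) * (1)
                   = -0.2930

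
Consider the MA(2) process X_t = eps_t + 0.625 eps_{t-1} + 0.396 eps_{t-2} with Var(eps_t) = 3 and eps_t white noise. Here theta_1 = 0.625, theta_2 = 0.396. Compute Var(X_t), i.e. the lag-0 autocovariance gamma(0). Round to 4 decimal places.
\gamma(0) = 4.6423

For an MA(q) process X_t = eps_t + sum_i theta_i eps_{t-i} with
Var(eps_t) = sigma^2, the variance is
  gamma(0) = sigma^2 * (1 + sum_i theta_i^2).
  sum_i theta_i^2 = (0.625)^2 + (0.396)^2 = 0.390625 + 0.156816 = 0.547441.
  gamma(0) = 3 * (1 + 0.547441) = 3 * 1.547441 = 4.642323, which rounds to 4.6423.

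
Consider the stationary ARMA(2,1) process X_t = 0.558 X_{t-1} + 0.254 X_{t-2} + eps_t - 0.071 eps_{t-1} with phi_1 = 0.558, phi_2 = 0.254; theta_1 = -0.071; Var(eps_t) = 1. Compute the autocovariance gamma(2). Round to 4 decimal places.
\gamma(2) = 1.4113

Multiply the model equation by X_{t-k} and take expectations. With theta_0 = psi_0 = 1 and psi_j the MA(infinity) weights, this gives
  gamma(k) - sum_i phi_i gamma(k-i) = c_k,
  c_k = sigma^2 * sum_{j=k..q} theta_j psi_{j-k}   (c_k = 0 for k > q),
using gamma(-m) = gamma(m).
psi-weights needed (psi_j = theta_j + sum_i phi_i psi_{j-i}):
  psi_1 = theta_1 + phi_1 = -0.071 + (0.558) = 0.487
Right-hand sides:
  c_0 = sigma^2 (1 + theta_1 psi_1) = 1 * (1 + (-0.071)(0.487)) = 1 * 0.965423 = 0.965423
  c_1 = sigma^2 theta_1 = 1 * (-0.071) = -0.071
  c_2 = 0
Equations for k = 0, 1, 2 (AR order 2, c_2 = 0):
  (E0) gamma(0) = phi_1 gamma(1) + phi_2 gamma(2) + c_0
  (E1) gamma(1) = phi_1 gamma(0) + phi_2 gamma(1) + c_1
  (E2) gamma(2) = phi_1 gamma(1) + phi_2 gamma(0)
From (E1): gamma(1) = A gamma(0) + B with
  A = phi_1 / (1 - phi_2) = 0.558 / 0.746 = 0.747989,   B = c_1 / (1 - phi_2) = -0.071 / 0.746 = -0.095174.
Insert (E2) into (E0): gamma(0) (1 - phi_2^2) = phi_1 (1 + phi_2) gamma(1) + c_0.
  phi_1 (1 + phi_2) = (0.558)(1.254) = 0.699732,   1 - phi_2^2 = 0.935484.
Replace gamma(1) by A gamma(0) + B and collect gamma(0):
  gamma(0) [0.935484 - (0.699732)(0.747989)] = (0.699732)(-0.095174) + 0.965423
  gamma(0) * 0.412092 = 0.898827
  gamma(0) = 0.898827 / 0.412092 = 2.181131.
  gamma(1) = A gamma(0) + B = (0.747989)(2.181131) + (-0.095174) = 1.536288.
  gamma(2) = phi_1 gamma(1) + phi_2 gamma(0) = (0.558)(1.536288) + (0.254)(2.181131) = 1.411256.
Therefore gamma(2) = 1.4113 (to 4 decimal places).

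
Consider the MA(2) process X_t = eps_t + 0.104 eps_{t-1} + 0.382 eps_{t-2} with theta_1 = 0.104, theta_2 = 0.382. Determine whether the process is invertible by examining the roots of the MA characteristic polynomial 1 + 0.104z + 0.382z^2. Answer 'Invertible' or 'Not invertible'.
\text{Invertible}

The MA(q) characteristic polynomial is P(z) = 1 + 0.104z + 0.382z^2.
Invertibility requires all roots to lie outside the unit circle, i.e. |z| > 1 for every root.
Set 1 + (0.104) z + (0.382) z^2 = 0, i.e. a z^2 + b z + c = 0 with a = 0.382, b = 0.104, c = 1.
Discriminant D = b^2 - 4ac = (0.104)^2 - 4*(0.382)*1 = 0.010816 - (1.528) = -1.517184.
D < 0, so the roots are the complex-conjugate pair z = (-b +/- i sqrt(-D)) / (2a) = -0.1361 +/- 1.6122i.
For a conjugate pair |z|^2 = z * conj(z) = (product of roots) = c/a = 1/(0.382) = 2.617801, so |z| = sqrt(2.617801) = 1.618 for both roots.
Moduli of all roots: 1.6180, 1.6180.
All moduli strictly greater than 1? Yes.
Verdict: Invertible.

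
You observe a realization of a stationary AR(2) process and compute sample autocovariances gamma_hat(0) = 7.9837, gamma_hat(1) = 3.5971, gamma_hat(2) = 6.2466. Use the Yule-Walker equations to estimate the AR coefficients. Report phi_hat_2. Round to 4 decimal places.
\hat\phi_{2} = 0.7270

The Yule-Walker equations for an AR(p) process read, in matrix form,
  Gamma_p phi = r_p,   with   (Gamma_p)_{ij} = gamma(|i - j|),
                       (r_p)_i = gamma(i),   i,j = 1..p.
Substitute the sample gammas (Toeplitz matrix and right-hand side of size 2):
  Gamma_p = [[7.9837, 3.5971], [3.5971, 7.9837]]
  r_p     = [3.5971, 6.2466]
Written out:
  7.9837 phi_1 + 3.5971 phi_2 = 3.5971
  3.5971 phi_1 + 7.9837 phi_2 = 6.2466
Solve by Cramer's rule:
  det = gamma(0)^2 - gamma(1)^2 = (7.9837)^2 - (3.5971)^2 = 63.73946569 - 12.93912841 = 50.80033728
  phi_hat_1 = [gamma(1) gamma(0) - gamma(1) gamma(2)] / det = [(3.5971)(7.9837) - (3.5971)(6.2466)] / 50.80033728 = 6.24852241 / 50.80033728 = 0.123
  phi_hat_2 = [gamma(0) gamma(2) - gamma(1)^2] / det = [(7.9837)(6.2466) - (3.5971)^2] / 50.80033728 = 36.93185201 / 50.80033728 = 0.727
So phi_hat = [0.1230, 0.7270].
Therefore phi_hat_2 = 0.7270.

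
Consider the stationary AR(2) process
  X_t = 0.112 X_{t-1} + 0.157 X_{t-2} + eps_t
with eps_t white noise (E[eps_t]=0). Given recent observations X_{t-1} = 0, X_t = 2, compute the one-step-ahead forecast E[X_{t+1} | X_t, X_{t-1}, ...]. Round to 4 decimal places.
E[X_{t+1} \mid \mathcal F_t] = 0.2240

For an AR(p) model X_t = c + sum_i phi_i X_{t-i} + eps_t, the
one-step-ahead conditional mean is
  E[X_{t+1} | X_t, ...] = c + sum_i phi_i X_{t+1-i}.
Substitute known values:
  E[X_{t+1} | ...] = (0.112) * (2) + (0.157) * (0)
                   = 0.2240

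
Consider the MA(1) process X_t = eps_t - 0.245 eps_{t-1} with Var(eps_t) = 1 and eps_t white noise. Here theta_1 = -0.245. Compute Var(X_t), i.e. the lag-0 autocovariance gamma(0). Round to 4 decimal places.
\gamma(0) = 1.0600

For an MA(q) process X_t = eps_t + sum_i theta_i eps_{t-i} with
Var(eps_t) = sigma^2, the variance is
  gamma(0) = sigma^2 * (1 + sum_i theta_i^2).
  sum_i theta_i^2 = (-0.245)^2 = 0.060025.
  gamma(0) = 1 * (1 + 0.060025) = 1 * 1.060025 = 1.060025, which rounds to 1.0600.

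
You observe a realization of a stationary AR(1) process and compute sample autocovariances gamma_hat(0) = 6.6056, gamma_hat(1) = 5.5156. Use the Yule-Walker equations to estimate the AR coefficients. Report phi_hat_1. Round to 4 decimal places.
\hat\phi_{1} = 0.8350

The Yule-Walker equations for an AR(p) process read, in matrix form,
  Gamma_p phi = r_p,   with   (Gamma_p)_{ij} = gamma(|i - j|),
                       (r_p)_i = gamma(i),   i,j = 1..p.
Substitute the sample gammas (Toeplitz matrix and right-hand side of size 1):
  Gamma_p = [[6.6056]]
  r_p     = [5.5156]
With p = 1 this is the single equation gamma(0) phi_1 = gamma(1):
  phi_hat_1 = gamma(1) / gamma(0) = 5.5156 / 6.6056 = 0.8350.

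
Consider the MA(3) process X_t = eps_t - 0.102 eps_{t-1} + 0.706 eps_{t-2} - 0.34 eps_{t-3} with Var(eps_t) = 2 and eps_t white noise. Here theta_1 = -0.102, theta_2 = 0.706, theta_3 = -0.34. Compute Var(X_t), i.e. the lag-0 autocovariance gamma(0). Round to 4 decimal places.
\gamma(0) = 3.2489

For an MA(q) process X_t = eps_t + sum_i theta_i eps_{t-i} with
Var(eps_t) = sigma^2, the variance is
  gamma(0) = sigma^2 * (1 + sum_i theta_i^2).
  sum_i theta_i^2 = (-0.102)^2 + (0.706)^2 + (-0.34)^2 = 0.010404 + 0.498436 + 0.1156 = 0.62444.
  gamma(0) = 2 * (1 + 0.62444) = 2 * 1.62444 = 3.24888, which rounds to 3.2489.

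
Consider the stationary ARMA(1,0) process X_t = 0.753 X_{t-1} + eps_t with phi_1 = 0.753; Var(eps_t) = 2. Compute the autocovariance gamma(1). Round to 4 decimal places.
\gamma(1) = 3.4781

Multiply the model equation by X_{t-k} and take expectations. With theta_0 = psi_0 = 1 and psi_j the MA(infinity) weights, this gives
  gamma(k) - sum_i phi_i gamma(k-i) = c_k,
  c_k = sigma^2 * sum_{j=k..q} theta_j psi_{j-k}   (c_k = 0 for k > q),
using gamma(-m) = gamma(m).
Pure AR (q = 0): c_0 = sigma^2 = 2, c_k = 0 for k >= 1.
Equations for k = 0 and k = 1 (AR order 1):
  gamma(0) = phi_1 gamma(1) + c_0
  gamma(1) = phi_1 gamma(0) + c_1
Substituting the second into the first: gamma(0) (1 - phi_1^2) = c_0 + phi_1 c_1, so
  gamma(0) = c_0 / (1 - phi_1^2) = 2 / (1 - (0.753)^2) = 2 / 0.432991 = 4.619034.
  gamma(1) = phi_1 gamma(0) = (0.753)(4.619034) = 3.478132.
Therefore gamma(1) = 3.4781 (to 4 decimal places).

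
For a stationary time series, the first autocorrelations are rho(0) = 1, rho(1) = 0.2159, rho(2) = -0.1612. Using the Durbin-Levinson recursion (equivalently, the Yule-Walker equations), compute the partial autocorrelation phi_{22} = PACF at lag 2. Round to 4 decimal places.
\phi_{22} = -0.2180

The PACF at lag k is phi_{kk}, the last component of the solution
to the Yule-Walker system G_k phi = r_k where
  (G_k)_{ij} = rho(|i - j|), (r_k)_i = rho(i), i,j = 1..k.
Equivalently, Durbin-Levinson gives phi_{kk} iteratively:
  phi_{11} = rho(1)
  phi_{kk} = [rho(k) - sum_{j=1..k-1} phi_{k-1,j} rho(k-j)]
            / [1 - sum_{j=1..k-1} phi_{k-1,j} rho(j)],
  phi_{k,j} = phi_{k-1,j} - phi_{kk} phi_{k-1,k-j},  j = 1..k-1.
Step k = 1:
  phi_11 = rho(1) = 0.2159.
Step k = 2:
  phi_22 = [rho(2) - phi_11 rho(1)] / [1 - phi_11 rho(1)] = [-0.1612 - (0.2159)(0.2159)] / [1 - (0.2159)(0.2159)]
         = -0.20781281 / 0.95338719 = -0.218.
Therefore phi_{22} = -0.2180.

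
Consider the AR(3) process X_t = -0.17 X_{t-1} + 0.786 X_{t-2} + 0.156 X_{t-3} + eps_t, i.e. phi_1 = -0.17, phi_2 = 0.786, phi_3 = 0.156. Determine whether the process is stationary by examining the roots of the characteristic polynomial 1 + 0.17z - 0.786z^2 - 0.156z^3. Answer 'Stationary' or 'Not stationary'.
\text{Stationary}

The AR(p) characteristic polynomial is P(z) = 1 + 0.17z - 0.786z^2 - 0.156z^3.
Stationarity requires all roots to lie outside the unit circle, i.e. |z| > 1 for every root.
Degree 3: look for a simple real root z0 first, then factor out (1 - z/z0) and solve the remaining quadratic.
Testing z0 = -5: P(-5) = 1 + (0.17)(-5) + (-0.786)(-5)^2 + (-0.156)(-5)^3
  = 1 + (-0.85) + (-19.65) + (19.5) = 0.  So z_0 = -5 is a root, |z_0| = 5.
Divide out the factor (1 + 0.2 z) = (1 - z/z0) (since 1/z0 = -0.2):
  P(z) = (1 + 0.2 z)(1 + (-0.03) z + (-0.78) z^2)
  [check: z-coef -0.03 - (-0.2) = 0.17; z^2-coef -0.78 - (-0.2)(-0.03) = -0.786; z^3-coef -(-0.2)(-0.78) = -0.156.]
Remaining roots from the quadratic factor 1 + (-0.03) z + (-0.78) z^2:
  Set 1 + (-0.03) z + (-0.78) z^2 = 0, i.e. a z^2 + b z + c = 0 with a = -0.78, b = -0.03, c = 1.
  Discriminant D = b^2 - 4ac = (-0.03)^2 - 4*(-0.78)*1 = 0.0009 - (-3.12) = 3.1209.
  D >= 0, so the roots are real: z = (-b +/- sqrt(D)) / (2a) = (0.03 +/- 1.766607) / (-1.56).
    z_1 = (0.03 + 1.766607) / (-1.56) = -1.1517,   |z_1| = 1.1517.
    z_2 = (0.03 - 1.766607) / (-1.56) = 1.1132,   |z_2| = 1.1132.
Moduli of all roots: 5.0000, 1.1517, 1.1132.
All moduli strictly greater than 1? Yes.
Verdict: Stationary.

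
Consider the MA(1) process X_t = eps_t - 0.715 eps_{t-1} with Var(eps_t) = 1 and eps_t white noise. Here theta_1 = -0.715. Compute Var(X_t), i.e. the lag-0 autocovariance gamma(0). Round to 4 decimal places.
\gamma(0) = 1.5112

For an MA(q) process X_t = eps_t + sum_i theta_i eps_{t-i} with
Var(eps_t) = sigma^2, the variance is
  gamma(0) = sigma^2 * (1 + sum_i theta_i^2).
  sum_i theta_i^2 = (-0.715)^2 = 0.511225.
  gamma(0) = 1 * (1 + 0.511225) = 1 * 1.511225 = 1.511225, which rounds to 1.5112.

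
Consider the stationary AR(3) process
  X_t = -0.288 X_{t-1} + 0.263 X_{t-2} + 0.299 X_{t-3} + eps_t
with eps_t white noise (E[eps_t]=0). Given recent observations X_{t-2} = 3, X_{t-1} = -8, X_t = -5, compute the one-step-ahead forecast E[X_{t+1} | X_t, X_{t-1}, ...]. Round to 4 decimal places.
E[X_{t+1} \mid \mathcal F_t] = 0.2330

For an AR(p) model X_t = c + sum_i phi_i X_{t-i} + eps_t, the
one-step-ahead conditional mean is
  E[X_{t+1} | X_t, ...] = c + sum_i phi_i X_{t+1-i}.
Substitute known values:
  E[X_{t+1} | ...] = (-0.288) * (-5) + (0.263) * (-8) + (0.299) * (3)
                   = 0.2330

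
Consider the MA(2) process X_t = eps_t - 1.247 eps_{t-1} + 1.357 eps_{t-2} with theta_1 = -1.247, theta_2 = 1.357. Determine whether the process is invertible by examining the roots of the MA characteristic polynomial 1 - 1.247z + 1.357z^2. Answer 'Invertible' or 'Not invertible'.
\text{Not invertible}

The MA(q) characteristic polynomial is P(z) = 1 - 1.247z + 1.357z^2.
Invertibility requires all roots to lie outside the unit circle, i.e. |z| > 1 for every root.
Set 1 + (-1.247) z + (1.357) z^2 = 0, i.e. a z^2 + b z + c = 0 with a = 1.357, b = -1.247, c = 1.
Discriminant D = b^2 - 4ac = (-1.247)^2 - 4*(1.357)*1 = 1.555009 - (5.428) = -3.872991.
D < 0, so the roots are the complex-conjugate pair z = (-b +/- i sqrt(-D)) / (2a) = 0.4595 +/- 0.7251i.
For a conjugate pair |z|^2 = z * conj(z) = (product of roots) = c/a = 1/(1.357) = 0.73692, so |z| = sqrt(0.73692) = 0.8584 for both roots.
Moduli of all roots: 0.8584, 0.8584.
All moduli strictly greater than 1? No.
Verdict: Not invertible.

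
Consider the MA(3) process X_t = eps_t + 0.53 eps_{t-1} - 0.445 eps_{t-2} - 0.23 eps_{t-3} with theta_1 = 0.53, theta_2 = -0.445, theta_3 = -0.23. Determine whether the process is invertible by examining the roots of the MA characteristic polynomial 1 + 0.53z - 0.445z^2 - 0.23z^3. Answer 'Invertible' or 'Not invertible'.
\text{Invertible}

The MA(q) characteristic polynomial is P(z) = 1 + 0.53z - 0.445z^2 - 0.23z^3.
Invertibility requires all roots to lie outside the unit circle, i.e. |z| > 1 for every root.
Degree 3: look for a simple real root z0 first, then factor out (1 - z/z0) and solve the remaining quadratic.
Testing z0 = -2: P(-2) = 1 + (0.53)(-2) + (-0.445)(-2)^2 + (-0.23)(-2)^3
  = 1 + (-1.06) + (-1.78) + (1.84) = 0.  So z_0 = -2 is a root, |z_0| = 2.
Divide out the factor (1 + 0.5 z) = (1 - z/z0) (since 1/z0 = -0.5):
  P(z) = (1 + 0.5 z)(1 + (0.03) z + (-0.46) z^2)
  [check: z-coef 0.03 - (-0.5) = 0.53; z^2-coef -0.46 - (-0.5)(0.03) = -0.445; z^3-coef -(-0.5)(-0.46) = -0.23.]
Remaining roots from the quadratic factor 1 + (0.03) z + (-0.46) z^2:
  Set 1 + (0.03) z + (-0.46) z^2 = 0, i.e. a z^2 + b z + c = 0 with a = -0.46, b = 0.03, c = 1.
  Discriminant D = b^2 - 4ac = (0.03)^2 - 4*(-0.46)*1 = 0.0009 - (-1.84) = 1.8409.
  D >= 0, so the roots are real: z = (-b +/- sqrt(D)) / (2a) = (-0.03 +/- 1.356798) / (-0.92).
    z_1 = (-0.03 + 1.356798) / (-0.92) = -1.4422,   |z_1| = 1.4422.
    z_2 = (-0.03 - 1.356798) / (-0.92) = 1.5074,   |z_2| = 1.5074.
Moduli of all roots: 2.0000, 1.4422, 1.5074.
All moduli strictly greater than 1? Yes.
Verdict: Invertible.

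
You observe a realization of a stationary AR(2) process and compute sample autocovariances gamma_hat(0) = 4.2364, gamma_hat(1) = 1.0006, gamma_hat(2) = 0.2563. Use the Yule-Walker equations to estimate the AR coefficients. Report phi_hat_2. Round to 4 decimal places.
\hat\phi_{2} = 0.0050

The Yule-Walker equations for an AR(p) process read, in matrix form,
  Gamma_p phi = r_p,   with   (Gamma_p)_{ij} = gamma(|i - j|),
                       (r_p)_i = gamma(i),   i,j = 1..p.
Substitute the sample gammas (Toeplitz matrix and right-hand side of size 2):
  Gamma_p = [[4.2364, 1.0006], [1.0006, 4.2364]]
  r_p     = [1.0006, 0.2563]
Written out:
  4.2364 phi_1 + 1.0006 phi_2 = 1.0006
  1.0006 phi_1 + 4.2364 phi_2 = 0.2563
Solve by Cramer's rule:
  det = gamma(0)^2 - gamma(1)^2 = (4.2364)^2 - (1.0006)^2 = 17.94708496 - 1.00120036 = 16.9458846
  phi_hat_1 = [gamma(1) gamma(0) - gamma(1) gamma(2)] / det = [(1.0006)(4.2364) - (1.0006)(0.2563)] / 16.9458846 = 3.98248806 / 16.9458846 = 0.235
  phi_hat_2 = [gamma(0) gamma(2) - gamma(1)^2] / det = [(4.2364)(0.2563) - (1.0006)^2] / 16.9458846 = 0.08458896 / 16.9458846 = 0.005
So phi_hat = [0.2350, 0.0050].
Therefore phi_hat_2 = 0.0050.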